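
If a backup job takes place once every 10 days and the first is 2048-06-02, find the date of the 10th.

2048-08-31

The 10th occurrence is 9 intervals after the first: 9 × 10 = 90 days after 2048-06-02.
June has 30 days — 28 days to the end of June leaves 62.
July has 31 days (31 left).
31 days into August → 2048-08-31.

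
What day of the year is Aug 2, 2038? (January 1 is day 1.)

Days in months before Aug: 31 + 28 + 31 + 30 + 31 + 30 + 31 = 212.
Plus 2 days into Aug → day 214.

214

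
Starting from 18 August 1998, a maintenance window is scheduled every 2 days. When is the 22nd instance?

The 22nd occurrence is 21 intervals after the first: 21 × 2 = 42 days after 18 August 1998.
August has 31 days — 13 days to the end of August leaves 29.
29 days into September → 29 September 1998.

29 September 1998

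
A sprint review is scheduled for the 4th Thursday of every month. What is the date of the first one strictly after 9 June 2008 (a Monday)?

June 2008 starts on a Sunday; its first Thursday is the 5th, so the 4th Thursday is the 26th — 26 June 2008.
26 June 2008 is after 9 June 2008, so that is the next one.

26 June 2008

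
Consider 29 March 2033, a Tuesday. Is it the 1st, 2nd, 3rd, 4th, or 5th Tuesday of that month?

Day 29 falls in week ⌈29/7⌉ of the month.
Days 1–7 hold the 1st Tuesday, 8–14 the 2nd, 15–21 the 3rd, 22–28 the 4th, 29–31 the 5th.
29 is in the range for the 5th.

5th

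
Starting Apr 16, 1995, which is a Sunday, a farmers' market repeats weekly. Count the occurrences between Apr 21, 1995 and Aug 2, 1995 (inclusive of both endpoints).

15

Occurrences land 7·i days after Apr 16, 1995 for i = 0, 1, 2, …
Apr 21, 1995 is 5 days after the start; 5 ÷ 7 = 0 remainder 5; since the remainder is 5, round up to i = 1. First occurrence in the window: #2 on Apr 23, 1995 (1×7 = 7 days in).
Aug 2, 1995 is 108 days after the start; 108 ÷ 7 = 15 remainder 3. Last occurrence in the window: #16 on Jul 30, 1995.
Occurrences #2 through #16: 15 in total.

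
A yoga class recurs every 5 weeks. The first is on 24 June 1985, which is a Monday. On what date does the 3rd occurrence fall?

2 September 1985

The 3rd occurrence is 2 intervals after the first: 2 × 35 = 70 days after 24 June 1985.
June has 30 days — 6 days to the end of June leaves 64.
July has 31 days (33 left).
August has 31 days (2 left).
2 days into September → 2 September 1985.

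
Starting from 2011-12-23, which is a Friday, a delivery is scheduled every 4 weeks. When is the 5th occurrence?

2012-04-13

The 5th occurrence is 4 intervals after the first: 4 × 28 = 112 days after 2011-12-23.
December has 31 days — 8 days to the end of December leaves 104.
January has 31 days (73 left).
February has 29 days (44 left).
March has 31 days (13 left).
13 days into April → 2012-04-13.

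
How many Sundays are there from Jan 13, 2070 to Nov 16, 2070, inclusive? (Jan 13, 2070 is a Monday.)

Jan 13, 2070 is a Monday; the first Sunday on or after it is Jan 19, 2070 (6 days later).
From Jan 19, 2070 to Nov 16, 2070: 12 + 28 + 31 + 30 + 31 + 30 + 31 + 31 + 30 + 31 + 16 = 301 days (rest of Jan, Feb, Mar, Apr, May, Jun, Jul, Aug, Sep, Oct, Nov).
301 ÷ 7 = 43 full weeks with remainder 0, so 43 more Sundays after the first → 44.

44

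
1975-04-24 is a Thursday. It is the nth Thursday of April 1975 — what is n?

Day 24 falls in week ⌈24/7⌉ of the month.
Days 1–7 hold the 1st Thursday, 8–14 the 2nd, 15–21 the 3rd, 22–28 the 4th, 29–31 the 5th.
24 is in the range for the 4th.

4th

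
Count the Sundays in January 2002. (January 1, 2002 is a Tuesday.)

4

January 1, 2002 is a Tuesday; the first Sunday on or after it is January 6, 2002 (5 days later).
From January 6, 2002 to January 31, 2002 is 31 − 6 = 25 days.
25 ÷ 7 = 3 full weeks with remainder 4, so 3 more Sundays after the first → 4.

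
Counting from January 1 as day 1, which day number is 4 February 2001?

35

Days in months before February: 31 = 31.
Plus 4 days into February → day 35.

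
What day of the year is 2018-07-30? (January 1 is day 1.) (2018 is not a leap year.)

211

Days in months before July: 31 + 28 + 31 + 30 + 31 + 30 = 181.
Plus 30 days into July → day 211.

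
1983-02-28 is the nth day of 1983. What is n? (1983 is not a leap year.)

Days in months before February: 31 = 31.
Plus 28 days into February → day 59.

59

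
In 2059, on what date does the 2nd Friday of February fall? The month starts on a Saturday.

2059-02-14

February 2059 begins on a Saturday, so the first Friday is February 7 (6 days later).
The 2nd Friday is 1 weeks later: 7 + 7 = 14.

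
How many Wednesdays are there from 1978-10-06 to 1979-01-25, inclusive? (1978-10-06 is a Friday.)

1978-10-06 is a Friday; the first Wednesday on or after it is 1978-10-11 (5 days later).
From 1978-10-11 to 1979-01-25: 20 + 30 + 31 + 25 = 106 days (rest of October, November, December, January).
106 ÷ 7 = 15 full weeks with remainder 1, so 15 more Wednesdays after the first → 16.

16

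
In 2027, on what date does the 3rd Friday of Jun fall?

The first Friday of Jun 2027 is Jun 4.
The 3rd Friday is 2 weeks later: 4 + 14 = 18.

Jun 18, 2027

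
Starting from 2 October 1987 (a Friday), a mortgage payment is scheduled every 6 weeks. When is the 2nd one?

The 2nd occurrence is 1 interval after the first: 1 × 42 = 42 days after 2 October 1987.
October has 31 days — 29 days to the end of October leaves 13.
13 days into November → 13 November 1987.

13 November 1987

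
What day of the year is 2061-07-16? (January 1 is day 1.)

197

Days in months before July: 31 + 28 + 31 + 30 + 31 + 30 = 181.
Plus 16 days into July → day 197.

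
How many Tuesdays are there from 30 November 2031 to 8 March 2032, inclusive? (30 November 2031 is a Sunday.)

14

30 November 2031 is a Sunday; the first Tuesday on or after it is 2 December 2031 (2 days later).
From 2 December 2031 to 8 March 2032: 29 + 31 + 29 + 8 = 97 days (rest of December, January, February, March).
97 ÷ 7 = 13 full weeks with remainder 6, so 13 more Tuesdays after the first → 14.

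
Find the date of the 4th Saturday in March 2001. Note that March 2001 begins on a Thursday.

March 2001 begins on a Thursday, so the first Saturday is March 3 (2 days later).
The 4th Saturday is 3 weeks later: 3 + 21 = 24.

24 March 2001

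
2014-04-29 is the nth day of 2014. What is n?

119

Days in months before April: 31 + 28 + 31 = 90.
Plus 29 days into April → day 119.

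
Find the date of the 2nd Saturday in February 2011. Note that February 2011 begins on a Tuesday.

February 2011 begins on a Tuesday, so the first Saturday is February 5 (4 days later).
The 2nd Saturday is 1 weeks later: 5 + 7 = 12.

2011-02-12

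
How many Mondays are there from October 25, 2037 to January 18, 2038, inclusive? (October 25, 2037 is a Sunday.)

13

October 25, 2037 is a Sunday; the first Monday on or after it is October 26, 2037 (1 day later).
From October 26, 2037 to January 18, 2038: 5 + 30 + 31 + 18 = 84 days (rest of October, November, December, January).
84 ÷ 7 = 12 full weeks with remainder 0, so 12 more Mondays after the first → 13.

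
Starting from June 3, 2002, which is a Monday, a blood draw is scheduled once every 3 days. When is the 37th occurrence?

September 19, 2002

The 37th occurrence is 36 intervals after the first: 36 × 3 = 108 days after June 3, 2002.
June has 30 days — 27 days to the end of June leaves 81.
July has 31 days (50 left).
August has 31 days (19 left).
19 days into September → September 19, 2002.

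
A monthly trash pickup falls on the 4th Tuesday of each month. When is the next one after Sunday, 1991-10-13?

1991-10-22

October 1991 starts on a Tuesday; its first Tuesday is the 1st, so the 4th Tuesday is the 22nd — 1991-10-22.
1991-10-22 is after 1991-10-13, so that is the next one.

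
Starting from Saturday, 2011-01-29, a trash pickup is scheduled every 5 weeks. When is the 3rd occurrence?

2011-04-09

The 3rd occurrence is 2 intervals after the first: 2 × 35 = 70 days after 2011-01-29.
January has 31 days — 2 days to the end of January leaves 68.
February has 28 days (40 left).
March has 31 days (9 left).
9 days into April → 2011-04-09.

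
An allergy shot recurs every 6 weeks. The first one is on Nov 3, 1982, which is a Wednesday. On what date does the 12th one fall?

Feb 8, 1984

The 12th occurrence is 11 intervals after the first: 11 × 42 = 462 days after Nov 3, 1982.
Nov has 30 days — 27 days to the end of Nov leaves 435.
From end of Nov to end of 1982 is 31 days (404 left).
1983 has 365 days (39 left).
Jan has 31 days (8 left).
8 days into Feb → Feb 8, 1984.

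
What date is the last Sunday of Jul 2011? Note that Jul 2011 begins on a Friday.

Jul 31, 2011

Jul 2011 begins on a Friday, so the first Sunday is Jul 3 (2 days later).
Jul 2011 has 31 days. Adding weeks: 3, 10, 17, 24, 31 — the last one ≤ 31 is the 31st.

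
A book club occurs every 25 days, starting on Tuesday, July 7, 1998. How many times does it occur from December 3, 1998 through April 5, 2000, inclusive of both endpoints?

20

Occurrences land 25·i days after July 7, 1998 for i = 0, 1, 2, …
December 3, 1998 is 149 days after the start; 149 ÷ 25 = 5 remainder 24; since the remainder is 24, round up to i = 6. First occurrence in the window: #7 on December 4, 1998 (6×25 = 150 days in).
April 5, 2000 is 638 days after the start; 638 ÷ 25 = 25 remainder 13. Last occurrence in the window: #26 on March 23, 2000.
Occurrences #7 through #26: 20 in total.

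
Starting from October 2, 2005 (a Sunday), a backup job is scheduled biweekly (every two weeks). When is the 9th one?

January 22, 2006

The 9th occurrence is 8 intervals after the first: 8 × 14 = 112 days after October 2, 2005.
October has 31 days — 29 days to the end of October leaves 83.
November has 30 days (53 left).
December has 31 days (22 left).
22 days into January → January 22, 2006.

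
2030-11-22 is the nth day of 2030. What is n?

326

Days in months before November: 31 + 28 + 31 + 30 + 31 + 30 + 31 + 31 + 30 + 31 = 304.
Plus 22 days into November → day 326.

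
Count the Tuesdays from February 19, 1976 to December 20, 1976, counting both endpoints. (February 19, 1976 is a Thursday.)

43

February 19, 1976 is a Thursday; the first Tuesday on or after it is February 24, 1976 (5 days later).
From February 24, 1976 to December 20, 1976: 5 + 31 + 30 + 31 + 30 + 31 + 31 + 30 + 31 + 30 + 20 = 300 days (rest of February, March, April, May, June, July, August, September, October, November, December).
300 ÷ 7 = 42 full weeks with remainder 6, so 42 more Tuesdays after the first → 43.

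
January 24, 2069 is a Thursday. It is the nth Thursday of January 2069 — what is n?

4th

Day 24 falls in week ⌈24/7⌉ of the month.
Days 1–7 hold the 1st Thursday, 8–14 the 2nd, 15–21 the 3rd, 22–28 the 4th, 29–31 the 5th.
24 is in the range for the 4th.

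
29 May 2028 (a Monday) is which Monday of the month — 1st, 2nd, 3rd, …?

Day 29 falls in week ⌈29/7⌉ of the month.
Days 1–7 hold the 1st Monday, 8–14 the 2nd, 15–21 the 3rd, 22–28 the 4th, 29–31 the 5th.
29 is in the range for the 5th.

5th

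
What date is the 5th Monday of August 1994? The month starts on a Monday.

August 1994 begins on a Monday, so the first Monday is August 1.
The 5th Monday is 4 weeks later: 1 + 28 = 29.

August 29, 1994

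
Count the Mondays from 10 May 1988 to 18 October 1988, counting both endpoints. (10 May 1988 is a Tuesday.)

10 May 1988 is a Tuesday; the first Monday on or after it is 16 May 1988 (6 days later).
From 16 May 1988 to 18 October 1988: 15 + 30 + 31 + 31 + 30 + 18 = 155 days (rest of May, June, July, August, September, October).
155 ÷ 7 = 22 full weeks with remainder 1, so 22 more Mondays after the first → 23.

23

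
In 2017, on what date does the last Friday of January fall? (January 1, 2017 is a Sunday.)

2017-01-27

January 2017 begins on a Sunday, so the first Friday is January 6 (5 days later).
January 2017 has 31 days. Adding weeks: 6, 13, 20, 27 — the last one ≤ 31 is the 27th.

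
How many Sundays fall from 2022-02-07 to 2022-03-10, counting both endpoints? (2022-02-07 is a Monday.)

2022-02-07 is a Monday; the first Sunday on or after it is 2022-02-13 (6 days later).
From 2022-02-13 to 2022-03-10: 15 + 10 = 25 days (rest of February, March).
25 ÷ 7 = 3 full weeks with remainder 4, so 3 more Sundays after the first → 4.

4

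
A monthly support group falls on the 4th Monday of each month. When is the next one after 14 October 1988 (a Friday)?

October 1988 starts on a Saturday; its first Monday is the 3rd, so the 4th Monday is the 24th — 24 October 1988.
24 October 1988 is after 14 October 1988, so that is the next one.

24 October 1988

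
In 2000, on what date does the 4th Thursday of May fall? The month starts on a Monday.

May 2000 begins on a Monday, so the first Thursday is May 4 (3 days later).
The 4th Thursday is 3 weeks later: 4 + 21 = 25.

May 25, 2000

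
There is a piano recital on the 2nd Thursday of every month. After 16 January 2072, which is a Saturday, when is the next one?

11 February 2072

January 2072 starts on a Friday; its first Thursday is the 7th, so the 2nd Thursday is the 14th — 14 January 2072.
That is not after 16 January 2072, so look at February 2072.
February 2072 starts on a Monday; its first Thursday is the 4th, so the 2nd Thursday is the 11th — 11 February 2072.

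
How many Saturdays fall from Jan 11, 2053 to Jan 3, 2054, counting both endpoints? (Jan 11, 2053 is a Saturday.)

52

Jan 11, 2053 is a Saturday; the first Saturday on or after it is Jan 11, 2053.
From Jan 11, 2053 to Jan 3, 2054: 354 + 3 = 357 days (rest of 2053, to Jan 3, 2054 in 2054).
357 ÷ 7 = 51 full weeks with remainder 0, so 51 more Saturdays after the first → 52.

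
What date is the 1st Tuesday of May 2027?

4 May 2027

The first Tuesday of May 2027 is May 4.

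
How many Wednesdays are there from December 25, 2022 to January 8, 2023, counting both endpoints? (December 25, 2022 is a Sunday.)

2

December 25, 2022 is a Sunday; the first Wednesday on or after it is December 28, 2022 (3 days later).
From December 28, 2022 to January 8, 2023: 3 + 8 = 11 days (rest of December, January).
11 ÷ 7 = 1 full weeks with remainder 4, so 1 more Wednesdays after the first → 2.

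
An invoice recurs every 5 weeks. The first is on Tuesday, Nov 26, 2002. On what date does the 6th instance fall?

The 6th occurrence is 5 intervals after the first: 5 × 35 = 175 days after Nov 26, 2002.
Nov has 30 days — 4 days to the end of Nov leaves 171.
Dec has 31 days (140 left).
Jan has 31 days (109 left).
Feb has 28 days (81 left).
Mar has 31 days (50 left).
Apr has 30 days (20 left).
20 days into May → May 20, 2003.

May 20, 2003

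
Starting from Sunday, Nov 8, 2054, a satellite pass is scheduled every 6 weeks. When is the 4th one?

Mar 14, 2055

The 4th occurrence is 3 intervals after the first: 3 × 42 = 126 days after Nov 8, 2054.
Nov has 30 days — 22 days to the end of Nov leaves 104.
Dec has 31 days (73 left).
Jan has 31 days (42 left).
Feb has 28 days (14 left).
14 days into Mar → Mar 14, 2055.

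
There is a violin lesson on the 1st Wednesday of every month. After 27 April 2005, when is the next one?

4 May 2005

April 2005 starts on a Friday, so its 1st Wednesday is 6 April 2005 (5 days in).
That is not after 27 April 2005, so look at May 2005.
May 2005 starts on a Sunday, so its 1st Wednesday is 4 May 2005 (3 days in).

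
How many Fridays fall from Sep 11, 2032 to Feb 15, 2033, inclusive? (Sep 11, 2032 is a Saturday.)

22

Sep 11, 2032 is a Saturday; the first Friday on or after it is Sep 17, 2032 (6 days later).
From Sep 17, 2032 to Feb 15, 2033: 13 + 31 + 30 + 31 + 31 + 15 = 151 days (rest of Sep, Oct, Nov, Dec, Jan, Feb).
151 ÷ 7 = 21 full weeks with remainder 4, so 21 more Fridays after the first → 22.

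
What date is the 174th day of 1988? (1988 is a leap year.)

1988-06-22

January has 31 days (174 − 31 = 143 remain).
February has 29 days (143 − 29 = 114 remain).
March has 31 days (114 − 31 = 83 remain).
April has 30 days (83 − 30 = 53 remain).
May has 31 days (53 − 31 = 22 remain).
22 into June → June 22.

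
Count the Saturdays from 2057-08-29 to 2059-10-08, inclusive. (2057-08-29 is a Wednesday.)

2057-08-29 is a Wednesday; the first Saturday on or after it is 2057-09-01 (3 days later).
From 2057-09-01 to 2059-10-08: 121 + 365 + 281 = 767 days (rest of 2057, 2058, to 2059-10-08 in 2059).
767 ÷ 7 = 109 full weeks with remainder 4, so 109 more Saturdays after the first → 110.

110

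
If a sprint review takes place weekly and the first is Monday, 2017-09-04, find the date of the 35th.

The 35th occurrence is 34 intervals after the first: 34 × 7 = 238 days after 2017-09-04.
September has 30 days — 26 days to the end of September leaves 212.
October has 31 days (181 left).
November has 30 days (151 left).
December has 31 days (120 left).
January has 31 days (89 left).
February has 28 days (61 left).
March has 31 days (30 left).
30 days into April → 2018-04-30.

2018-04-30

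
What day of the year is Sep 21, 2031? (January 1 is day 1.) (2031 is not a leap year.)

264

Days in months before Sep: 31 + 28 + 31 + 30 + 31 + 30 + 31 + 31 = 243.
Plus 21 days into Sep → day 264.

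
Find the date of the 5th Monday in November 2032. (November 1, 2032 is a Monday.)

November 2032 begins on a Monday, so the first Monday is November 1.
The 5th Monday is 4 weeks later: 1 + 28 = 29.

2032-11-29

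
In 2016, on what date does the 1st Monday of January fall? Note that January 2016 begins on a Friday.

January 2016 begins on a Friday, so the first Monday is January 4 (3 days later).

4 January 2016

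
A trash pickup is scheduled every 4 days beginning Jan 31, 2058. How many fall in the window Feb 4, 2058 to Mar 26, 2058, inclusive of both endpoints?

Occurrences land 4·i days after Jan 31, 2058 for i = 0, 1, 2, …
Feb 4, 2058 is 4 days after the start; 4 ÷ 4 = 1 remainder 0. First occurrence in the window: #2 on Feb 4, 2058 (1×4 = 4 days in).
Mar 26, 2058 is 54 days after the start; 54 ÷ 4 = 13 remainder 2. Last occurrence in the window: #14 on Mar 24, 2058.
Occurrences #2 through #14: 13 in total.

13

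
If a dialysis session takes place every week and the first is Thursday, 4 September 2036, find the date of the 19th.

The 19th occurrence is 18 intervals after the first: 18 × 7 = 126 days after 4 September 2036.
September has 30 days — 26 days to the end of September leaves 100.
October has 31 days (69 left).
November has 30 days (39 left).
December has 31 days (8 left).
8 days into January → 8 January 2037.

8 January 2037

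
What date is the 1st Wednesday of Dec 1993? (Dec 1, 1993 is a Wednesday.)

Dec 1993 begins on a Wednesday, so the first Wednesday is Dec 1.

Dec 1, 1993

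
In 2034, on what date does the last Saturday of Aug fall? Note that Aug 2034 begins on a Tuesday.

Aug 2034 begins on a Tuesday, so the first Saturday is Aug 5 (4 days later).
Aug 2034 has 31 days. Adding weeks: 5, 12, 19, 26 — the last one ≤ 31 is the 26th.

Aug 26, 2034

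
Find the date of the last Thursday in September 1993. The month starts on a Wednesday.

30 September 1993

September 1993 begins on a Wednesday, so the first Thursday is September 2 (1 day later).
September 1993 has 30 days. Adding weeks: 2, 9, 16, 23, 30 — the last one ≤ 30 is the 30th.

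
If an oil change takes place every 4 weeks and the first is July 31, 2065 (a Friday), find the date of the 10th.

April 9, 2066

The 10th occurrence is 9 intervals after the first: 9 × 28 = 252 days after July 31, 2065.
July has 31 days — 0 days to the end of July leaves 252.
August has 31 days (221 left).
September has 30 days (191 left).
October has 31 days (160 left).
November has 30 days (130 left).
December has 31 days (99 left).
January has 31 days (68 left).
February has 28 days (40 left).
March has 31 days (9 left).
9 days into April → April 9, 2066.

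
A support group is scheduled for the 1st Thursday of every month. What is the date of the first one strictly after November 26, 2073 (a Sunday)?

December 7, 2073

November 2073 starts on a Wednesday, so its 1st Thursday is November 2, 2073 (1 day in).
That is not after November 26, 2073, so look at December 2073.
December 2073 starts on a Friday, so its 1st Thursday is December 7, 2073 (6 days in).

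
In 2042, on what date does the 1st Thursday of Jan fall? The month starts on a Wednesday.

Jan 2, 2042

Jan 2042 begins on a Wednesday, so the first Thursday is Jan 2 (1 day later).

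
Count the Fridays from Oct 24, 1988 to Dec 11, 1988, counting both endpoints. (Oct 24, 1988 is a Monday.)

Oct 24, 1988 is a Monday; the first Friday on or after it is Oct 28, 1988 (4 days later).
From Oct 28, 1988 to Dec 11, 1988: 3 + 30 + 11 = 44 days (rest of Oct, Nov, Dec).
44 ÷ 7 = 6 full weeks with remainder 2, so 6 more Fridays after the first → 7.

7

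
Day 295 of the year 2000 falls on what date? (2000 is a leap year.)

January has 31 days (295 − 31 = 264 remain).
February has 29 days (264 − 29 = 235 remain).
March has 31 days (235 − 31 = 204 remain).
April has 30 days (204 − 30 = 174 remain).
May has 31 days (174 − 31 = 143 remain).
June has 30 days (143 − 30 = 113 remain).
July has 31 days (113 − 31 = 82 remain).
August has 31 days (82 − 31 = 51 remain).
September has 30 days (51 − 30 = 21 remain).
21 into October → October 21.

2000-10-21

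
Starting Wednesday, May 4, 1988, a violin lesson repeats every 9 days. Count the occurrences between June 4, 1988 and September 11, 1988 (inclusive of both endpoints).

11

Occurrences land 9·i days after May 4, 1988 for i = 0, 1, 2, …
June 4, 1988 is 31 days after the start; 31 ÷ 9 = 3 remainder 4; since the remainder is 4, round up to i = 4. First occurrence in the window: #5 on June 9, 1988 (4×9 = 36 days in).
September 11, 1988 is 130 days after the start; 130 ÷ 9 = 14 remainder 4. Last occurrence in the window: #15 on September 7, 1988.
Occurrences #5 through #15: 11 in total.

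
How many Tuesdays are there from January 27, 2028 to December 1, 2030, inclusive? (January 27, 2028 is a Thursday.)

148

January 27, 2028 is a Thursday; the first Tuesday on or after it is February 1, 2028 (5 days later).
From February 1, 2028 to December 1, 2030: 334 + 365 + 335 = 1034 days (rest of 2028, 2029, to December 1, 2030 in 2030).
1034 ÷ 7 = 147 full weeks with remainder 5, so 147 more Tuesdays after the first → 148.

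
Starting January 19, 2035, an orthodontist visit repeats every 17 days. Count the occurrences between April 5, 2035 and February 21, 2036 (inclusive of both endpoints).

Occurrences land 17·i days after January 19, 2035 for i = 0, 1, 2, …
April 5, 2035 is 76 days after the start; 76 ÷ 17 = 4 remainder 8; since the remainder is 8, round up to i = 5. First occurrence in the window: #6 on April 14, 2035 (5×17 = 85 days in).
February 21, 2036 is 398 days after the start; 398 ÷ 17 = 23 remainder 7. Last occurrence in the window: #24 on February 14, 2036.
Occurrences #6 through #24: 19 in total.

19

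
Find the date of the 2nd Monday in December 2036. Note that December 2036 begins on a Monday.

December 2036 begins on a Monday, so the first Monday is December 1.
The 2nd Monday is 1 weeks later: 1 + 7 = 8.

December 8, 2036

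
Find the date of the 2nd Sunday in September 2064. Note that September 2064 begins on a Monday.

September 14, 2064

September 2064 begins on a Monday, so the first Sunday is September 7 (6 days later).
The 2nd Sunday is 1 weeks later: 7 + 7 = 14.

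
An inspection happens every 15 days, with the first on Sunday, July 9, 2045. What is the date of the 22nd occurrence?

The 22nd occurrence is 21 intervals after the first: 21 × 15 = 315 days after July 9, 2045.
July has 31 days — 22 days to the end of July leaves 293.
August has 31 days (262 left).
September has 30 days (232 left).
October has 31 days (201 left).
November has 30 days (171 left).
December has 31 days (140 left).
January has 31 days (109 left).
February has 28 days (81 left).
March has 31 days (50 left).
April has 30 days (20 left).
20 days into May → May 20, 2046.

May 20, 2046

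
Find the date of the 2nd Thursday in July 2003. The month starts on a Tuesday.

July 2003 begins on a Tuesday, so the first Thursday is July 3 (2 days later).
The 2nd Thursday is 1 weeks later: 3 + 7 = 10.

July 10, 2003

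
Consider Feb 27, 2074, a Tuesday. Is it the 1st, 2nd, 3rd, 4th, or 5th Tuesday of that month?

Day 27 falls in week ⌈27/7⌉ of the month.
Days 1–7 hold the 1st Tuesday, 8–14 the 2nd, 15–21 the 3rd, 22–28 the 4th, 29–31 the 5th.
27 is in the range for the 4th.

4th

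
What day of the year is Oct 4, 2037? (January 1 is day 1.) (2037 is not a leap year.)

Days in months before Oct: 31 + 28 + 31 + 30 + 31 + 30 + 31 + 31 + 30 = 273.
Plus 4 days into Oct → day 277.

277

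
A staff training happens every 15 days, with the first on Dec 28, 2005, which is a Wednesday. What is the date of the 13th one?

Jun 26, 2006

The 13th occurrence is 12 intervals after the first: 12 × 15 = 180 days after Dec 28, 2005.
Dec has 31 days — 3 days to the end of Dec leaves 177.
Jan has 31 days (146 left).
Feb has 28 days (118 left).
Mar has 31 days (87 left).
Apr has 30 days (57 left).
May has 31 days (26 left).
26 days into Jun → Jun 26, 2006.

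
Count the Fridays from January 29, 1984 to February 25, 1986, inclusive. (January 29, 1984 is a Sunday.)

January 29, 1984 is a Sunday; the first Friday on or after it is February 3, 1984 (5 days later).
From February 3, 1984 to February 25, 1986: 332 + 365 + 56 = 753 days (rest of 1984, 1985, to February 25, 1986 in 1986).
753 ÷ 7 = 107 full weeks with remainder 4, so 107 more Fridays after the first → 108.

108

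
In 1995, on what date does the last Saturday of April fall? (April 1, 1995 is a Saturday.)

April 1995 begins on a Saturday, so the first Saturday is April 1.
April 1995 has 30 days. Adding weeks: 1, 8, 15, 22, 29 — the last one ≤ 30 is the 29th.

1995-04-29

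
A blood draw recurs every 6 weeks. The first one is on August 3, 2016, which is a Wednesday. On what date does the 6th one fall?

The 6th occurrence is 5 intervals after the first: 5 × 42 = 210 days after August 3, 2016.
August has 31 days — 28 days to the end of August leaves 182.
September has 30 days (152 left).
October has 31 days (121 left).
November has 30 days (91 left).
December has 31 days (60 left).
January has 31 days (29 left).
February has 28 days (1 left).
1 day into March → March 1, 2017.

March 1, 2017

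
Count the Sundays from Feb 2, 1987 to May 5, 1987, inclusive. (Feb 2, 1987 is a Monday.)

13

Feb 2, 1987 is a Monday; the first Sunday on or after it is Feb 8, 1987 (6 days later).
From Feb 8, 1987 to May 5, 1987: 20 + 31 + 30 + 5 = 86 days (rest of Feb, Mar, Apr, May).
86 ÷ 7 = 12 full weeks with remainder 2, so 12 more Sundays after the first → 13.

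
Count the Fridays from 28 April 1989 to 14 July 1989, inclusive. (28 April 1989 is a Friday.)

12

28 April 1989 is a Friday; the first Friday on or after it is 28 April 1989.
From 28 April 1989 to 14 July 1989: 2 + 31 + 30 + 14 = 77 days (rest of April, May, June, July).
77 ÷ 7 = 11 full weeks with remainder 0, so 11 more Fridays after the first → 12.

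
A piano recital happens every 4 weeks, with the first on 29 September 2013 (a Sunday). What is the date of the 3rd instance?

The 3rd occurrence is 2 intervals after the first: 2 × 28 = 56 days after 29 September 2013.
September has 30 days — 1 day to the end of September leaves 55.
October has 31 days (24 left).
24 days into November → 24 November 2013.

24 November 2013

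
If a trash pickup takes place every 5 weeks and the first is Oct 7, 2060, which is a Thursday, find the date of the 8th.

Jun 9, 2061

The 8th occurrence is 7 intervals after the first: 7 × 35 = 245 days after Oct 7, 2060.
Oct has 31 days — 24 days to the end of Oct leaves 221.
Nov has 30 days (191 left).
Dec has 31 days (160 left).
Jan has 31 days (129 left).
Feb has 28 days (101 left).
Mar has 31 days (70 left).
Apr has 30 days (40 left).
May has 31 days (9 left).
9 days into Jun → Jun 9, 2061.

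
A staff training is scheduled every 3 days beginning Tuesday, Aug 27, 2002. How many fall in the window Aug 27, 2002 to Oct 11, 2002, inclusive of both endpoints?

Occurrences land 3·i days after Aug 27, 2002 for i = 0, 1, 2, …
The window opens on the start date, so the first occurrence inside is #1 on Aug 27, 2002.
Oct 11, 2002 is 45 days after the start; 45 ÷ 3 = 15 remainder 0. Last occurrence in the window: #16 on Oct 11, 2002.
Occurrences #1 through #16: 16 in total.

16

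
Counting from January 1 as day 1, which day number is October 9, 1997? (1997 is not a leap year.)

282

Days in months before October: 31 + 28 + 31 + 30 + 31 + 30 + 31 + 31 + 30 = 273.
Plus 9 days into October → day 282.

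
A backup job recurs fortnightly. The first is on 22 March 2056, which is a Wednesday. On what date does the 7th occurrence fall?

14 June 2056

The 7th occurrence is 6 intervals after the first: 6 × 14 = 84 days after 22 March 2056.
March has 31 days — 9 days to the end of March leaves 75.
April has 30 days (45 left).
May has 31 days (14 left).
14 days into June → 14 June 2056.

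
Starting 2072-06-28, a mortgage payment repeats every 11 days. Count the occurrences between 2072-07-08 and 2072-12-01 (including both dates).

14

Occurrences land 11·i days after 2072-06-28 for i = 0, 1, 2, …
2072-07-08 is 10 days after the start; 10 ÷ 11 = 0 remainder 10; since the remainder is 10, round up to i = 1. First occurrence in the window: #2 on 2072-07-09 (1×11 = 11 days in).
2072-12-01 is 156 days after the start; 156 ÷ 11 = 14 remainder 2. Last occurrence in the window: #15 on 2072-11-29.
Occurrences #2 through #15: 14 in total.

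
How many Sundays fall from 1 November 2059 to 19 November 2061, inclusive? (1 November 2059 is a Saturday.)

1 November 2059 is a Saturday; the first Sunday on or after it is 2 November 2059 (1 day later).
From 2 November 2059 to 19 November 2061: 59 + 366 + 323 = 748 days (rest of 2059, 2060, to 19 November 2061 in 2061).
748 ÷ 7 = 106 full weeks with remainder 6, so 106 more Sundays after the first → 107.

107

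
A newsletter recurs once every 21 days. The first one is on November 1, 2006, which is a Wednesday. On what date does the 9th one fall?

The 9th occurrence is 8 intervals after the first: 8 × 21 = 168 days after November 1, 2006.
November has 30 days — 29 days to the end of November leaves 139.
December has 31 days (108 left).
January has 31 days (77 left).
February has 28 days (49 left).
March has 31 days (18 left).
18 days into April → April 18, 2007.

April 18, 2007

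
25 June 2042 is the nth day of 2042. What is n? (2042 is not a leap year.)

176

Days in months before June: 31 + 28 + 31 + 30 + 31 = 151.
Plus 25 days into June → day 176.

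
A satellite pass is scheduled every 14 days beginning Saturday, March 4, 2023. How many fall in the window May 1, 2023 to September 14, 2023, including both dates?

Occurrences land 14·i days after March 4, 2023 for i = 0, 1, 2, …
May 1, 2023 is 58 days after the start; 58 ÷ 14 = 4 remainder 2; since the remainder is 2, round up to i = 5. First occurrence in the window: #6 on May 13, 2023 (5×14 = 70 days in).
September 14, 2023 is 194 days after the start; 194 ÷ 14 = 13 remainder 12. Last occurrence in the window: #14 on September 2, 2023.
Occurrences #6 through #14: 9 in total.

9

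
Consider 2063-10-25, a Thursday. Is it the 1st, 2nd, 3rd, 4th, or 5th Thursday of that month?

4th

Day 25 falls in week ⌈25/7⌉ of the month.
Days 1–7 hold the 1st Thursday, 8–14 the 2nd, 15–21 the 3rd, 22–28 the 4th, 29–31 the 5th.
25 is in the range for the 4th.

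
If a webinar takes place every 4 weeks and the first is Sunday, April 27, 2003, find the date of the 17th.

The 17th occurrence is 16 intervals after the first: 16 × 28 = 448 days after April 27, 2003.
April has 30 days — 3 days to the end of April leaves 445.
From end of April to end of 2003 is 245 days (200 left).
January has 31 days (169 left).
February has 29 days (140 left).
March has 31 days (109 left).
April has 30 days (79 left).
May has 31 days (48 left).
June has 30 days (18 left).
18 days into July → July 18, 2004.

July 18, 2004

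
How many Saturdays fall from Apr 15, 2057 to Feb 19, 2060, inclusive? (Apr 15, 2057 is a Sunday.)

148

Apr 15, 2057 is a Sunday; the first Saturday on or after it is Apr 21, 2057 (6 days later).
From Apr 21, 2057 to Feb 19, 2060: 254 + 365 + 365 + 50 = 1034 days (rest of 2057, 2058, 2059, to Feb 19, 2060 in 2060).
1034 ÷ 7 = 147 full weeks with remainder 5, so 147 more Saturdays after the first → 148.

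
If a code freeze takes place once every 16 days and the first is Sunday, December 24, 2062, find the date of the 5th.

The 5th occurrence is 4 intervals after the first: 4 × 16 = 64 days after December 24, 2062.
December has 31 days — 7 days to the end of December leaves 57.
January has 31 days (26 left).
26 days into February → February 26, 2063.

February 26, 2063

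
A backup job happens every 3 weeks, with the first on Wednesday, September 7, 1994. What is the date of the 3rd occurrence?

October 19, 1994

The 3rd occurrence is 2 intervals after the first: 2 × 21 = 42 days after September 7, 1994.
September has 30 days — 23 days to the end of September leaves 19.
19 days into October → October 19, 1994.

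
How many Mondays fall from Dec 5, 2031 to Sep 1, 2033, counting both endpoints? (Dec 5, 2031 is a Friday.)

91

Dec 5, 2031 is a Friday; the first Monday on or after it is Dec 8, 2031 (3 days later).
From Dec 8, 2031 to Sep 1, 2033: 23 + 366 + 244 = 633 days (rest of 2031, 2032, to Sep 1, 2033 in 2033).
633 ÷ 7 = 90 full weeks with remainder 3, so 90 more Mondays after the first → 91.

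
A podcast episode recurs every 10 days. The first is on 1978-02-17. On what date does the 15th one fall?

1978-07-07

The 15th occurrence is 14 intervals after the first: 14 × 10 = 140 days after 1978-02-17.
February has 28 days — 11 days to the end of February leaves 129.
March has 31 days (98 left).
April has 30 days (68 left).
May has 31 days (37 left).
June has 30 days (7 left).
7 days into July → 1978-07-07.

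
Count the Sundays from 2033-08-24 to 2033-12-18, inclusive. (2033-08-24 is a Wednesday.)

17

2033-08-24 is a Wednesday; the first Sunday on or after it is 2033-08-28 (4 days later).
From 2033-08-28 to 2033-12-18: 3 + 30 + 31 + 30 + 18 = 112 days (rest of August, September, October, November, December).
112 ÷ 7 = 16 full weeks with remainder 0, so 16 more Sundays after the first → 17.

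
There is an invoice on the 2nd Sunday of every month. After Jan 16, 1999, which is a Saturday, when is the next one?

Jan 1999 starts on a Friday; its first Sunday is the 3rd, so the 2nd Sunday is the 10th — Jan 10, 1999.
That is not after Jan 16, 1999, so look at Feb 1999.
Feb 1999 starts on a Monday; its first Sunday is the 7th, so the 2nd Sunday is the 14th — Feb 14, 1999.

Feb 14, 1999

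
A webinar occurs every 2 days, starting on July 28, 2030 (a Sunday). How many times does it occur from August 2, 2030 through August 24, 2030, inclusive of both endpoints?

11

Occurrences land 2·i days after July 28, 2030 for i = 0, 1, 2, …
August 2, 2030 is 5 days after the start; 5 ÷ 2 = 2 remainder 1; since the remainder is 1, round up to i = 3. First occurrence in the window: #4 on August 3, 2030 (3×2 = 6 days in).
August 24, 2030 is 27 days after the start; 27 ÷ 2 = 13 remainder 1. Last occurrence in the window: #14 on August 23, 2030.
Occurrences #4 through #14: 11 in total.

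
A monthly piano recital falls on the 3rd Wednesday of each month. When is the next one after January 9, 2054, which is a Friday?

January 2054 starts on a Thursday; its first Wednesday is the 7th, so the 3rd Wednesday is the 21st — January 21, 2054.
January 21, 2054 is after January 9, 2054, so that is the next one.

January 21, 2054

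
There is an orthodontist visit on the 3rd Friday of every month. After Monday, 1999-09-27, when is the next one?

September 1999 starts on a Wednesday; its first Friday is the 3rd, so the 3rd Friday is the 17th — 1999-09-17.
That is not after 1999-09-27, so look at October 1999.
October 1999 starts on a Friday; its first Friday is the 1st, so the 3rd Friday is the 15th — 1999-10-15.

1999-10-15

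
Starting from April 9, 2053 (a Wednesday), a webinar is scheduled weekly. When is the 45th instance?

February 11, 2054

The 45th occurrence is 44 intervals after the first: 44 × 7 = 308 days after April 9, 2053.
April has 30 days — 21 days to the end of April leaves 287.
May has 31 days (256 left).
June has 30 days (226 left).
July has 31 days (195 left).
August has 31 days (164 left).
September has 30 days (134 left).
October has 31 days (103 left).
November has 30 days (73 left).
December has 31 days (42 left).
January has 31 days (11 left).
11 days into February → February 11, 2054.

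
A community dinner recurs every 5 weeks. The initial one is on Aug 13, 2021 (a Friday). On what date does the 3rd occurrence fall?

Oct 22, 2021

The 3rd occurrence is 2 intervals after the first: 2 × 35 = 70 days after Aug 13, 2021.
Aug has 31 days — 18 days to the end of Aug leaves 52.
Sep has 30 days (22 left).
22 days into Oct → Oct 22, 2021.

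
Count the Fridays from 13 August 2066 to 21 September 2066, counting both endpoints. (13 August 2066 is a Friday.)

6

13 August 2066 is a Friday; the first Friday on or after it is 13 August 2066.
From 13 August 2066 to 21 September 2066: 18 + 21 = 39 days (rest of August, September).
39 ÷ 7 = 5 full weeks with remainder 4, so 5 more Fridays after the first → 6.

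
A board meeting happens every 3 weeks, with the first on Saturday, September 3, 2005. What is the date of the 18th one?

The 18th occurrence is 17 intervals after the first: 17 × 21 = 357 days after September 3, 2005.
September has 30 days — 27 days to the end of September leaves 330.
October has 31 days (299 left).
November has 30 days (269 left).
December has 31 days (238 left).
January has 31 days (207 left).
February has 28 days (179 left).
March has 31 days (148 left).
April has 30 days (118 left).
May has 31 days (87 left).
June has 30 days (57 left).
July has 31 days (26 left).
26 days into August → August 26, 2006.

August 26, 2006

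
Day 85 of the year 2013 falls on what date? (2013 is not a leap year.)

26 March 2013

January has 31 days (85 − 31 = 54 remain).
February has 28 days (54 − 28 = 26 remain).
26 into March → March 26.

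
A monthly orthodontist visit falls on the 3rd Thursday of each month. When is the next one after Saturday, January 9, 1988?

January 21, 1988

January 1988 starts on a Friday; its first Thursday is the 7th, so the 3rd Thursday is the 21st — January 21, 1988.
January 21, 1988 is after January 9, 1988, so that is the next one.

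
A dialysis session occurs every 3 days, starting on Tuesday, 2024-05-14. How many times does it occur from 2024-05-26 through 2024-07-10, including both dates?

16

Occurrences land 3·i days after 2024-05-14 for i = 0, 1, 2, …
2024-05-26 is 12 days after the start; 12 ÷ 3 = 4 remainder 0. First occurrence in the window: #5 on 2024-05-26 (4×3 = 12 days in).
2024-07-10 is 57 days after the start; 57 ÷ 3 = 19 remainder 0. Last occurrence in the window: #20 on 2024-07-10.
Occurrences #5 through #20: 16 in total.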